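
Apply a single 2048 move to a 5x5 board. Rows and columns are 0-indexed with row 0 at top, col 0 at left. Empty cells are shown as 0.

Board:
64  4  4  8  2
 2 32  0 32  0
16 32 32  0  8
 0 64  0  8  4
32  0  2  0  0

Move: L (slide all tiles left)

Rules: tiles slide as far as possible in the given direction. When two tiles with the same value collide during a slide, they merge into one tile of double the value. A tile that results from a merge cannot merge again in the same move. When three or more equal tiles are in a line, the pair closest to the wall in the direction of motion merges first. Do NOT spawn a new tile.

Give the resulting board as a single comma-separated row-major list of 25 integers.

Answer: 64, 8, 8, 2, 0, 2, 64, 0, 0, 0, 16, 64, 8, 0, 0, 64, 8, 4, 0, 0, 32, 2, 0, 0, 0

Derivation:
Slide left:
row 0: [64, 4, 4, 8, 2] -> [64, 8, 8, 2, 0]
row 1: [2, 32, 0, 32, 0] -> [2, 64, 0, 0, 0]
row 2: [16, 32, 32, 0, 8] -> [16, 64, 8, 0, 0]
row 3: [0, 64, 0, 8, 4] -> [64, 8, 4, 0, 0]
row 4: [32, 0, 2, 0, 0] -> [32, 2, 0, 0, 0]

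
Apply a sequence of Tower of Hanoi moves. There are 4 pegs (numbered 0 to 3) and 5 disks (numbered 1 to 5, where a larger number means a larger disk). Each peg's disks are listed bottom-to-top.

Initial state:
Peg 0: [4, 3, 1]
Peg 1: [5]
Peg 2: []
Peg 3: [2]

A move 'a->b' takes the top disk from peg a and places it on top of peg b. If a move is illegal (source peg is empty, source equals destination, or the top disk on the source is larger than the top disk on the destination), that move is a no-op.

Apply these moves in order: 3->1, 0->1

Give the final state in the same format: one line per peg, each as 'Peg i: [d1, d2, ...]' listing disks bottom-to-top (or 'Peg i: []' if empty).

Answer: Peg 0: [4, 3]
Peg 1: [5, 2, 1]
Peg 2: []
Peg 3: []

Derivation:
After move 1 (3->1):
Peg 0: [4, 3, 1]
Peg 1: [5, 2]
Peg 2: []
Peg 3: []

After move 2 (0->1):
Peg 0: [4, 3]
Peg 1: [5, 2, 1]
Peg 2: []
Peg 3: []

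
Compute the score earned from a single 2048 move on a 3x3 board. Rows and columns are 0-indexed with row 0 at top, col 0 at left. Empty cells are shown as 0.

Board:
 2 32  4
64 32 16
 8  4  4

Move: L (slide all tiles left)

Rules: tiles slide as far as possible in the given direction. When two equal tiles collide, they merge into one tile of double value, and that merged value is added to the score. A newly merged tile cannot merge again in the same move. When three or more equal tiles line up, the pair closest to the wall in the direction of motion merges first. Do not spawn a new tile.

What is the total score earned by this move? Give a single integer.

Slide left:
row 0: [2, 32, 4] -> [2, 32, 4]  score +0 (running 0)
row 1: [64, 32, 16] -> [64, 32, 16]  score +0 (running 0)
row 2: [8, 4, 4] -> [8, 8, 0]  score +8 (running 8)
Board after move:
 2 32  4
64 32 16
 8  8  0

Answer: 8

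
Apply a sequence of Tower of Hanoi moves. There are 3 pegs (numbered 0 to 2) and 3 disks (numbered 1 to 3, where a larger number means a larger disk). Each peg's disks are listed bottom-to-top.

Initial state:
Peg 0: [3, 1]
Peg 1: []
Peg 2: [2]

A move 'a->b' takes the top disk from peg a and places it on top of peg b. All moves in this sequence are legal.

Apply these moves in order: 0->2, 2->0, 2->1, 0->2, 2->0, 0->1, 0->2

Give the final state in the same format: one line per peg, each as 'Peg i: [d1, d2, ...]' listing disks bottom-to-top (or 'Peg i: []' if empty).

Answer: Peg 0: []
Peg 1: [2, 1]
Peg 2: [3]

Derivation:
After move 1 (0->2):
Peg 0: [3]
Peg 1: []
Peg 2: [2, 1]

After move 2 (2->0):
Peg 0: [3, 1]
Peg 1: []
Peg 2: [2]

After move 3 (2->1):
Peg 0: [3, 1]
Peg 1: [2]
Peg 2: []

After move 4 (0->2):
Peg 0: [3]
Peg 1: [2]
Peg 2: [1]

After move 5 (2->0):
Peg 0: [3, 1]
Peg 1: [2]
Peg 2: []

After move 6 (0->1):
Peg 0: [3]
Peg 1: [2, 1]
Peg 2: []

After move 7 (0->2):
Peg 0: []
Peg 1: [2, 1]
Peg 2: [3]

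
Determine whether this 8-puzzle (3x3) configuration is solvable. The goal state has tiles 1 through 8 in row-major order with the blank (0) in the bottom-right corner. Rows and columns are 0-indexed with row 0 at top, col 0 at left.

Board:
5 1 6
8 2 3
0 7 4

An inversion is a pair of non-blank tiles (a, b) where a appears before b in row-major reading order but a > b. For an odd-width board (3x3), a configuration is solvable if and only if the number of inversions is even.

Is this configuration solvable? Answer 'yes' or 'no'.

Inversions (pairs i<j in row-major order where tile[i] > tile[j] > 0): 12
12 is even, so the puzzle is solvable.

Answer: yes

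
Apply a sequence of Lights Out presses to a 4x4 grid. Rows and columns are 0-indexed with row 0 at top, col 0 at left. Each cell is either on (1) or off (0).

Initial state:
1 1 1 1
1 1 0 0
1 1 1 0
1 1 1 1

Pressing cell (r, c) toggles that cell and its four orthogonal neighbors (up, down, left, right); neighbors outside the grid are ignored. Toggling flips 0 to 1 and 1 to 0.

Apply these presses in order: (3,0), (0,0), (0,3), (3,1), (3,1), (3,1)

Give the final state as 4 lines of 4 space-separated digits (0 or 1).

After press 1 at (3,0):
1 1 1 1
1 1 0 0
0 1 1 0
0 0 1 1

After press 2 at (0,0):
0 0 1 1
0 1 0 0
0 1 1 0
0 0 1 1

After press 3 at (0,3):
0 0 0 0
0 1 0 1
0 1 1 0
0 0 1 1

After press 4 at (3,1):
0 0 0 0
0 1 0 1
0 0 1 0
1 1 0 1

After press 5 at (3,1):
0 0 0 0
0 1 0 1
0 1 1 0
0 0 1 1

After press 6 at (3,1):
0 0 0 0
0 1 0 1
0 0 1 0
1 1 0 1

Answer: 0 0 0 0
0 1 0 1
0 0 1 0
1 1 0 1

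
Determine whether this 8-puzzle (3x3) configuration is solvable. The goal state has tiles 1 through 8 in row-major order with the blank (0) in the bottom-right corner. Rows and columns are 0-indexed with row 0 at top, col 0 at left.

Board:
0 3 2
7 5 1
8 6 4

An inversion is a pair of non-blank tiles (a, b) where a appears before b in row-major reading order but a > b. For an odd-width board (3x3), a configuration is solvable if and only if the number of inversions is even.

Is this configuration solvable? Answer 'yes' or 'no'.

Inversions (pairs i<j in row-major order where tile[i] > tile[j] > 0): 12
12 is even, so the puzzle is solvable.

Answer: yes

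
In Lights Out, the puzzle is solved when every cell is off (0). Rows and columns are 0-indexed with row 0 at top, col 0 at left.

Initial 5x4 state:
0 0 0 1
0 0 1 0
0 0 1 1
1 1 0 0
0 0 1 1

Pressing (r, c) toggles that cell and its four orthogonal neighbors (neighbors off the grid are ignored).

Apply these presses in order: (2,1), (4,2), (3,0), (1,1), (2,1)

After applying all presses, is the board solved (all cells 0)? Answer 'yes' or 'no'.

After press 1 at (2,1):
0 0 0 1
0 1 1 0
1 1 0 1
1 0 0 0
0 0 1 1

After press 2 at (4,2):
0 0 0 1
0 1 1 0
1 1 0 1
1 0 1 0
0 1 0 0

After press 3 at (3,0):
0 0 0 1
0 1 1 0
0 1 0 1
0 1 1 0
1 1 0 0

After press 4 at (1,1):
0 1 0 1
1 0 0 0
0 0 0 1
0 1 1 0
1 1 0 0

After press 5 at (2,1):
0 1 0 1
1 1 0 0
1 1 1 1
0 0 1 0
1 1 0 0

Lights still on: 11

Answer: no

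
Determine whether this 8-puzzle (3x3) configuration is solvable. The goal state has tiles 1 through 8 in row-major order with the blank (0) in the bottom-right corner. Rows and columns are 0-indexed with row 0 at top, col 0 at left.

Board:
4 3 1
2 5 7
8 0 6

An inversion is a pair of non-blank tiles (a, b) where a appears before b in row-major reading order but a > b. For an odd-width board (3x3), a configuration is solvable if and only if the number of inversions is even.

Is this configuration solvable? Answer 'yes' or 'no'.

Inversions (pairs i<j in row-major order where tile[i] > tile[j] > 0): 7
7 is odd, so the puzzle is not solvable.

Answer: no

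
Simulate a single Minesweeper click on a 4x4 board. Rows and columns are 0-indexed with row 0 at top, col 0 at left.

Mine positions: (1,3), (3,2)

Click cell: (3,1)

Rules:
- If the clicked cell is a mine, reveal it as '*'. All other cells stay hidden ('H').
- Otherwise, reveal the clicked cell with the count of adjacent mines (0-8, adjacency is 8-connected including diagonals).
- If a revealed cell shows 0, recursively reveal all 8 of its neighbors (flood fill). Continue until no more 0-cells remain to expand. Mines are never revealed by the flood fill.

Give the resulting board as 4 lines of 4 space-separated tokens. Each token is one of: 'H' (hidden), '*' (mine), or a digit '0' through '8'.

H H H H
H H H H
H H H H
H 1 H H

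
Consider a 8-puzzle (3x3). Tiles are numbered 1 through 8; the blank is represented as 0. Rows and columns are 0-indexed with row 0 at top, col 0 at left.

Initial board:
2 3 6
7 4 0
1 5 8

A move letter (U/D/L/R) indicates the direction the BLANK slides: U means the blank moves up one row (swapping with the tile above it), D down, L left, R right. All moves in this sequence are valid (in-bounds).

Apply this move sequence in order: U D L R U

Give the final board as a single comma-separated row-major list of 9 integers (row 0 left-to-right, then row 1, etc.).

After move 1 (U):
2 3 0
7 4 6
1 5 8

After move 2 (D):
2 3 6
7 4 0
1 5 8

After move 3 (L):
2 3 6
7 0 4
1 5 8

After move 4 (R):
2 3 6
7 4 0
1 5 8

After move 5 (U):
2 3 0
7 4 6
1 5 8

Answer: 2, 3, 0, 7, 4, 6, 1, 5, 8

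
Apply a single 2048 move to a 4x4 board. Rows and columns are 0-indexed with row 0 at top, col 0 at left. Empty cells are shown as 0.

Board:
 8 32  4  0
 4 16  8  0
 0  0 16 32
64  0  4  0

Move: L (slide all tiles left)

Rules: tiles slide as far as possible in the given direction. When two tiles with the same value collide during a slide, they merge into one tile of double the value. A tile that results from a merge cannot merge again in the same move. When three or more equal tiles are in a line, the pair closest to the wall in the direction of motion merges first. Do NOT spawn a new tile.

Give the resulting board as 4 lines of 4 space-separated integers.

Answer:  8 32  4  0
 4 16  8  0
16 32  0  0
64  4  0  0

Derivation:
Slide left:
row 0: [8, 32, 4, 0] -> [8, 32, 4, 0]
row 1: [4, 16, 8, 0] -> [4, 16, 8, 0]
row 2: [0, 0, 16, 32] -> [16, 32, 0, 0]
row 3: [64, 0, 4, 0] -> [64, 4, 0, 0]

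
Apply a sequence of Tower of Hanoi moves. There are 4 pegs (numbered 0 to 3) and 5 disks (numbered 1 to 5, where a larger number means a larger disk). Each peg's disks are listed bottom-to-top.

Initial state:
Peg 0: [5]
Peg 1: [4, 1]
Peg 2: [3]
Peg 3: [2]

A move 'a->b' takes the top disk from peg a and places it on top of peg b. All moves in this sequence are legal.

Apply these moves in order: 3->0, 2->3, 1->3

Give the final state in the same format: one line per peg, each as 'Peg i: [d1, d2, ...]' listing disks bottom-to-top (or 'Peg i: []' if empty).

Answer: Peg 0: [5, 2]
Peg 1: [4]
Peg 2: []
Peg 3: [3, 1]

Derivation:
After move 1 (3->0):
Peg 0: [5, 2]
Peg 1: [4, 1]
Peg 2: [3]
Peg 3: []

After move 2 (2->3):
Peg 0: [5, 2]
Peg 1: [4, 1]
Peg 2: []
Peg 3: [3]

After move 3 (1->3):
Peg 0: [5, 2]
Peg 1: [4]
Peg 2: []
Peg 3: [3, 1]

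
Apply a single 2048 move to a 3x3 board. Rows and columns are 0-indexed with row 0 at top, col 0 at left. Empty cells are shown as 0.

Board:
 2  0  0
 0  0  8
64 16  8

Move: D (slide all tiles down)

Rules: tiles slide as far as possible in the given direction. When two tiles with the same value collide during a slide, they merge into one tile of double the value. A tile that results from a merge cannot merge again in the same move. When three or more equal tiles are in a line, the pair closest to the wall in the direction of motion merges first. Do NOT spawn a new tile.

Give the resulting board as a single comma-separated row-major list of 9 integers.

Answer: 0, 0, 0, 2, 0, 0, 64, 16, 16

Derivation:
Slide down:
col 0: [2, 0, 64] -> [0, 2, 64]
col 1: [0, 0, 16] -> [0, 0, 16]
col 2: [0, 8, 8] -> [0, 0, 16]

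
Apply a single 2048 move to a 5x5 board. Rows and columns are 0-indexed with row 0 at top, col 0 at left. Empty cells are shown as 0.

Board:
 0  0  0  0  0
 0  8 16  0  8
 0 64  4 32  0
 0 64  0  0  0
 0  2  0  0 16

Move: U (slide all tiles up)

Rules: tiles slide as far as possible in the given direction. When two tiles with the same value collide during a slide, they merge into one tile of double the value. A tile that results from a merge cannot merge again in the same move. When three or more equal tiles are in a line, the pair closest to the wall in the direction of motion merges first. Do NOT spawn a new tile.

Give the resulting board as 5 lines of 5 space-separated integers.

Slide up:
col 0: [0, 0, 0, 0, 0] -> [0, 0, 0, 0, 0]
col 1: [0, 8, 64, 64, 2] -> [8, 128, 2, 0, 0]
col 2: [0, 16, 4, 0, 0] -> [16, 4, 0, 0, 0]
col 3: [0, 0, 32, 0, 0] -> [32, 0, 0, 0, 0]
col 4: [0, 8, 0, 0, 16] -> [8, 16, 0, 0, 0]

Answer:   0   8  16  32   8
  0 128   4   0  16
  0   2   0   0   0
  0   0   0   0   0
  0   0   0   0   0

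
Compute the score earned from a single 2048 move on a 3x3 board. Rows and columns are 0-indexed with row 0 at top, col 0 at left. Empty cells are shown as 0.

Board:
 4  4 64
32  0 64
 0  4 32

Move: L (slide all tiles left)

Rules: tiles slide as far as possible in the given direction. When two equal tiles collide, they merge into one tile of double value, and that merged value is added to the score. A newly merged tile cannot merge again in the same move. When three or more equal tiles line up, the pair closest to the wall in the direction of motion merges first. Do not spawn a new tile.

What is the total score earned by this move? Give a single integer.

Slide left:
row 0: [4, 4, 64] -> [8, 64, 0]  score +8 (running 8)
row 1: [32, 0, 64] -> [32, 64, 0]  score +0 (running 8)
row 2: [0, 4, 32] -> [4, 32, 0]  score +0 (running 8)
Board after move:
 8 64  0
32 64  0
 4 32  0

Answer: 8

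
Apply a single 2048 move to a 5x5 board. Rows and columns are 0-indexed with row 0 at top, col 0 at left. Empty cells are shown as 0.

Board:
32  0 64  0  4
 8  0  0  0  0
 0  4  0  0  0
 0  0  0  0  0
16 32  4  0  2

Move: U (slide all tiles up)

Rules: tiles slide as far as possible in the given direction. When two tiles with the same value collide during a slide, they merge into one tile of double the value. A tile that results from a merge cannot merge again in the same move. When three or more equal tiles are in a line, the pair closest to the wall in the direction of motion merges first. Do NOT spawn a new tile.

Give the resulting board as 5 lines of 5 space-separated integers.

Slide up:
col 0: [32, 8, 0, 0, 16] -> [32, 8, 16, 0, 0]
col 1: [0, 0, 4, 0, 32] -> [4, 32, 0, 0, 0]
col 2: [64, 0, 0, 0, 4] -> [64, 4, 0, 0, 0]
col 3: [0, 0, 0, 0, 0] -> [0, 0, 0, 0, 0]
col 4: [4, 0, 0, 0, 2] -> [4, 2, 0, 0, 0]

Answer: 32  4 64  0  4
 8 32  4  0  2
16  0  0  0  0
 0  0  0  0  0
 0  0  0  0  0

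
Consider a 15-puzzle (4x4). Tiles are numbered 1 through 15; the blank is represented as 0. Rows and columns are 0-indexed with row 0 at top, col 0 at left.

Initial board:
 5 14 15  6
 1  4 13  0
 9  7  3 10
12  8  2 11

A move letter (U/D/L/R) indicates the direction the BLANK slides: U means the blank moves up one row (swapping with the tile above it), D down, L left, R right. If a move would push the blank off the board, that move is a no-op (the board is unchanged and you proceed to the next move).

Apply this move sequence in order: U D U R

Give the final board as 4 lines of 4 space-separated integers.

After move 1 (U):
 5 14 15  0
 1  4 13  6
 9  7  3 10
12  8  2 11

After move 2 (D):
 5 14 15  6
 1  4 13  0
 9  7  3 10
12  8  2 11

After move 3 (U):
 5 14 15  0
 1  4 13  6
 9  7  3 10
12  8  2 11

After move 4 (R):
 5 14 15  0
 1  4 13  6
 9  7  3 10
12  8  2 11

Answer:  5 14 15  0
 1  4 13  6
 9  7  3 10
12  8  2 11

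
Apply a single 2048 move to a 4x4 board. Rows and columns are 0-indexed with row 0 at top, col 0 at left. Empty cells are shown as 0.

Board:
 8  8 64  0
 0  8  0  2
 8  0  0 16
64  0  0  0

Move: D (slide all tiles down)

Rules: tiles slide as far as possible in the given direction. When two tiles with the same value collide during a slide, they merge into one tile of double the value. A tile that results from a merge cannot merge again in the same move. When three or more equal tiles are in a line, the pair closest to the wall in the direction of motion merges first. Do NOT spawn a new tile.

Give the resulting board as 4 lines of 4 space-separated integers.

Answer:  0  0  0  0
 0  0  0  0
16  0  0  2
64 16 64 16

Derivation:
Slide down:
col 0: [8, 0, 8, 64] -> [0, 0, 16, 64]
col 1: [8, 8, 0, 0] -> [0, 0, 0, 16]
col 2: [64, 0, 0, 0] -> [0, 0, 0, 64]
col 3: [0, 2, 16, 0] -> [0, 0, 2, 16]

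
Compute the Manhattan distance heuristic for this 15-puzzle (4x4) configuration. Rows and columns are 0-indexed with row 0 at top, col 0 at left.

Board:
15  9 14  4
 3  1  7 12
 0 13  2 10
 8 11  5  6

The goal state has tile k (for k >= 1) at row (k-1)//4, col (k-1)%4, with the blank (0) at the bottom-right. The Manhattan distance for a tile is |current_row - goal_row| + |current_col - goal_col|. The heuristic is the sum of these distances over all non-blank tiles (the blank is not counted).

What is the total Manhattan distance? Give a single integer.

Answer: 40

Derivation:
Tile 15: at (0,0), goal (3,2), distance |0-3|+|0-2| = 5
Tile 9: at (0,1), goal (2,0), distance |0-2|+|1-0| = 3
Tile 14: at (0,2), goal (3,1), distance |0-3|+|2-1| = 4
Tile 4: at (0,3), goal (0,3), distance |0-0|+|3-3| = 0
Tile 3: at (1,0), goal (0,2), distance |1-0|+|0-2| = 3
Tile 1: at (1,1), goal (0,0), distance |1-0|+|1-0| = 2
Tile 7: at (1,2), goal (1,2), distance |1-1|+|2-2| = 0
Tile 12: at (1,3), goal (2,3), distance |1-2|+|3-3| = 1
Tile 13: at (2,1), goal (3,0), distance |2-3|+|1-0| = 2
Tile 2: at (2,2), goal (0,1), distance |2-0|+|2-1| = 3
Tile 10: at (2,3), goal (2,1), distance |2-2|+|3-1| = 2
Tile 8: at (3,0), goal (1,3), distance |3-1|+|0-3| = 5
Tile 11: at (3,1), goal (2,2), distance |3-2|+|1-2| = 2
Tile 5: at (3,2), goal (1,0), distance |3-1|+|2-0| = 4
Tile 6: at (3,3), goal (1,1), distance |3-1|+|3-1| = 4
Sum: 5 + 3 + 4 + 0 + 3 + 2 + 0 + 1 + 2 + 3 + 2 + 5 + 2 + 4 + 4 = 40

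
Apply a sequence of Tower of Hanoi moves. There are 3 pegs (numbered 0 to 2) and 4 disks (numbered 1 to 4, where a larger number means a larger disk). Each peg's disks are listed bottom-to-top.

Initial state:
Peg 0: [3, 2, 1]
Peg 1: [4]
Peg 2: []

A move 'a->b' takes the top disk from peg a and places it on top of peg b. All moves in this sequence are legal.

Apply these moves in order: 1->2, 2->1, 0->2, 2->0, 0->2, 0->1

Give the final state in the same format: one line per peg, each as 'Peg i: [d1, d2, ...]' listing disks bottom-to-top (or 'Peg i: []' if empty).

Answer: Peg 0: [3]
Peg 1: [4, 2]
Peg 2: [1]

Derivation:
After move 1 (1->2):
Peg 0: [3, 2, 1]
Peg 1: []
Peg 2: [4]

After move 2 (2->1):
Peg 0: [3, 2, 1]
Peg 1: [4]
Peg 2: []

After move 3 (0->2):
Peg 0: [3, 2]
Peg 1: [4]
Peg 2: [1]

After move 4 (2->0):
Peg 0: [3, 2, 1]
Peg 1: [4]
Peg 2: []

After move 5 (0->2):
Peg 0: [3, 2]
Peg 1: [4]
Peg 2: [1]

After move 6 (0->1):
Peg 0: [3]
Peg 1: [4, 2]
Peg 2: [1]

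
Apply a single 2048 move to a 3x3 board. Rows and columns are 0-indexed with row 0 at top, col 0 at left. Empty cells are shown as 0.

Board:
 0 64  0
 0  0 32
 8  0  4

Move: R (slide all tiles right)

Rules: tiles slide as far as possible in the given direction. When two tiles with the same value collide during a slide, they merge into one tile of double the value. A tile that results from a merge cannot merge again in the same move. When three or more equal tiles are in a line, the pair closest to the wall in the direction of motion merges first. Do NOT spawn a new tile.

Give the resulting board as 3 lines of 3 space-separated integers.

Answer:  0  0 64
 0  0 32
 0  8  4

Derivation:
Slide right:
row 0: [0, 64, 0] -> [0, 0, 64]
row 1: [0, 0, 32] -> [0, 0, 32]
row 2: [8, 0, 4] -> [0, 8, 4]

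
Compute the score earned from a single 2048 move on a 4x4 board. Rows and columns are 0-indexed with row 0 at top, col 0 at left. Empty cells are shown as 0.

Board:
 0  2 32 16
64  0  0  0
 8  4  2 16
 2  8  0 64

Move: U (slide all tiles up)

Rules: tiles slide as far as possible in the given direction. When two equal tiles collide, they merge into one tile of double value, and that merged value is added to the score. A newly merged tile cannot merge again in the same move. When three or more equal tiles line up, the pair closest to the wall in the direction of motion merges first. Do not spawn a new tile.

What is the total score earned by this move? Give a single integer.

Answer: 32

Derivation:
Slide up:
col 0: [0, 64, 8, 2] -> [64, 8, 2, 0]  score +0 (running 0)
col 1: [2, 0, 4, 8] -> [2, 4, 8, 0]  score +0 (running 0)
col 2: [32, 0, 2, 0] -> [32, 2, 0, 0]  score +0 (running 0)
col 3: [16, 0, 16, 64] -> [32, 64, 0, 0]  score +32 (running 32)
Board after move:
64  2 32 32
 8  4  2 64
 2  8  0  0
 0  0  0  0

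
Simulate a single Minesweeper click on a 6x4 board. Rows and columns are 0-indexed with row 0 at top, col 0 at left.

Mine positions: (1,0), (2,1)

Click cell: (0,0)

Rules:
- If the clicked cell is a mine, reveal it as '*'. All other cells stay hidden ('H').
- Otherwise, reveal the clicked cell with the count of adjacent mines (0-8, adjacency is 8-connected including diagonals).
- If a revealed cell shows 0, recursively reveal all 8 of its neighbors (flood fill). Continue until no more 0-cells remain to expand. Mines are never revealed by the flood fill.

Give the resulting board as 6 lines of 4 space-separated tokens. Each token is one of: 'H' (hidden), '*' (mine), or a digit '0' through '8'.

1 H H H
H H H H
H H H H
H H H H
H H H H
H H H H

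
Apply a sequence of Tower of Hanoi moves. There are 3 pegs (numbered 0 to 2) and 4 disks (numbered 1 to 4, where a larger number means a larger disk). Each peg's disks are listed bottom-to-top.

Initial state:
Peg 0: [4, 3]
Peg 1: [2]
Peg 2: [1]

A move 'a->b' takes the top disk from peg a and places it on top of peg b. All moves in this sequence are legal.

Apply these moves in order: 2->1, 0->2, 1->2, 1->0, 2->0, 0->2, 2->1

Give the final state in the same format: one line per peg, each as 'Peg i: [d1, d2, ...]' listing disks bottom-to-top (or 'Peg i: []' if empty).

After move 1 (2->1):
Peg 0: [4, 3]
Peg 1: [2, 1]
Peg 2: []

After move 2 (0->2):
Peg 0: [4]
Peg 1: [2, 1]
Peg 2: [3]

After move 3 (1->2):
Peg 0: [4]
Peg 1: [2]
Peg 2: [3, 1]

After move 4 (1->0):
Peg 0: [4, 2]
Peg 1: []
Peg 2: [3, 1]

After move 5 (2->0):
Peg 0: [4, 2, 1]
Peg 1: []
Peg 2: [3]

After move 6 (0->2):
Peg 0: [4, 2]
Peg 1: []
Peg 2: [3, 1]

After move 7 (2->1):
Peg 0: [4, 2]
Peg 1: [1]
Peg 2: [3]

Answer: Peg 0: [4, 2]
Peg 1: [1]
Peg 2: [3]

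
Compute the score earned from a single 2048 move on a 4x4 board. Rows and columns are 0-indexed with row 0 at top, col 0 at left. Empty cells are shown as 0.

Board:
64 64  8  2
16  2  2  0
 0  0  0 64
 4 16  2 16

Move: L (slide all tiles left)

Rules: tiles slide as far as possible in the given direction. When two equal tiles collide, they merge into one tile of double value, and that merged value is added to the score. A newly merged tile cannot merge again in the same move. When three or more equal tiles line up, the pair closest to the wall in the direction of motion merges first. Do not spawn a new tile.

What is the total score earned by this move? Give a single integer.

Slide left:
row 0: [64, 64, 8, 2] -> [128, 8, 2, 0]  score +128 (running 128)
row 1: [16, 2, 2, 0] -> [16, 4, 0, 0]  score +4 (running 132)
row 2: [0, 0, 0, 64] -> [64, 0, 0, 0]  score +0 (running 132)
row 3: [4, 16, 2, 16] -> [4, 16, 2, 16]  score +0 (running 132)
Board after move:
128   8   2   0
 16   4   0   0
 64   0   0   0
  4  16   2  16

Answer: 132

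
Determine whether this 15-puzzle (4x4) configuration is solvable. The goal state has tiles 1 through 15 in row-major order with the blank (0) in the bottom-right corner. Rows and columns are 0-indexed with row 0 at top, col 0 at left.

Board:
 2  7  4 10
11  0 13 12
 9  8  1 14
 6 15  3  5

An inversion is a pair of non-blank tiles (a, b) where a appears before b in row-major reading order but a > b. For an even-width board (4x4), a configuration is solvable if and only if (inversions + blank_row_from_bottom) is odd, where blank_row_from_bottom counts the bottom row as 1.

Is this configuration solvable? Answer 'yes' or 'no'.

Inversions: 49
Blank is in row 1 (0-indexed from top), which is row 3 counting from the bottom (bottom = 1).
49 + 3 = 52, which is even, so the puzzle is not solvable.

Answer: no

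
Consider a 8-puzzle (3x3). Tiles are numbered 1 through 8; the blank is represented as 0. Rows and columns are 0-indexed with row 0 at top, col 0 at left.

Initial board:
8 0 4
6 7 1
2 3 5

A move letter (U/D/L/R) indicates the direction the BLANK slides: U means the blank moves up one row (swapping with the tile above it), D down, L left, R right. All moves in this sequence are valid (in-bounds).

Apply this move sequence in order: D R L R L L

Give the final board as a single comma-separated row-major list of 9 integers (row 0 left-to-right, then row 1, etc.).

After move 1 (D):
8 7 4
6 0 1
2 3 5

After move 2 (R):
8 7 4
6 1 0
2 3 5

After move 3 (L):
8 7 4
6 0 1
2 3 5

After move 4 (R):
8 7 4
6 1 0
2 3 5

After move 5 (L):
8 7 4
6 0 1
2 3 5

After move 6 (L):
8 7 4
0 6 1
2 3 5

Answer: 8, 7, 4, 0, 6, 1, 2, 3, 5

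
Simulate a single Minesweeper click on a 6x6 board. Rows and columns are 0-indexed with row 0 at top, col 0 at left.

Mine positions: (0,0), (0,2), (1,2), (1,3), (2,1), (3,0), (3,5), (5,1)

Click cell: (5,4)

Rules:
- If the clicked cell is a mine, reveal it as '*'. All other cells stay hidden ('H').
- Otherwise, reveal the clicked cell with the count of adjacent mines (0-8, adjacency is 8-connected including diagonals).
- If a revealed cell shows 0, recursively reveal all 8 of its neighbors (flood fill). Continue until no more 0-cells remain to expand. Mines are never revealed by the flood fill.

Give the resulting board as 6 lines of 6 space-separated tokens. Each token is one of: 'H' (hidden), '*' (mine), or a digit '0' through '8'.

H H H H H H
H H H H H H
H H 3 2 2 H
H H 1 0 1 H
H H 1 0 1 1
H H 1 0 0 0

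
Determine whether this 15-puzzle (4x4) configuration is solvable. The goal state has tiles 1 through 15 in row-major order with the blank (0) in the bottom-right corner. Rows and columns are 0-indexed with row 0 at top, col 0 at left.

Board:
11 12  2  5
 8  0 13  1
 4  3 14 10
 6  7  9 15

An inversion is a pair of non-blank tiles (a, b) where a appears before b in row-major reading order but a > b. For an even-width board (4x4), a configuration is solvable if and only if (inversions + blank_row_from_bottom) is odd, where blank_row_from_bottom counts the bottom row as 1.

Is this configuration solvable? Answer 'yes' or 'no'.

Answer: yes

Derivation:
Inversions: 44
Blank is in row 1 (0-indexed from top), which is row 3 counting from the bottom (bottom = 1).
44 + 3 = 47, which is odd, so the puzzle is solvable.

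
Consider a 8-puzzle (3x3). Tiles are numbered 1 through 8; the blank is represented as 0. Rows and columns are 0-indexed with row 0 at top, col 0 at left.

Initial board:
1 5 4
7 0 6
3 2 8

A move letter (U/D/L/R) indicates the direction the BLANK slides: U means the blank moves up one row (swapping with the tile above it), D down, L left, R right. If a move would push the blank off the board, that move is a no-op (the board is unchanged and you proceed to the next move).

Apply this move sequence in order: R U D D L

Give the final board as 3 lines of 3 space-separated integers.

Answer: 1 5 4
7 6 8
3 0 2

Derivation:
After move 1 (R):
1 5 4
7 6 0
3 2 8

After move 2 (U):
1 5 0
7 6 4
3 2 8

After move 3 (D):
1 5 4
7 6 0
3 2 8

After move 4 (D):
1 5 4
7 6 8
3 2 0

After move 5 (L):
1 5 4
7 6 8
3 0 2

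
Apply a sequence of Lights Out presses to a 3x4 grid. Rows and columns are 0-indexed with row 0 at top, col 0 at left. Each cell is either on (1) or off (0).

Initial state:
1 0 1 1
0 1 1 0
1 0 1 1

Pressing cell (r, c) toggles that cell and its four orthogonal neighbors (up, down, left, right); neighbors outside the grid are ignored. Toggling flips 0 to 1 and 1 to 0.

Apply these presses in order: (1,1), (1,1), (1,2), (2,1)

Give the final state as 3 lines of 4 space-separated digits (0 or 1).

Answer: 1 0 0 1
0 1 0 1
0 1 1 1

Derivation:
After press 1 at (1,1):
1 1 1 1
1 0 0 0
1 1 1 1

After press 2 at (1,1):
1 0 1 1
0 1 1 0
1 0 1 1

After press 3 at (1,2):
1 0 0 1
0 0 0 1
1 0 0 1

After press 4 at (2,1):
1 0 0 1
0 1 0 1
0 1 1 1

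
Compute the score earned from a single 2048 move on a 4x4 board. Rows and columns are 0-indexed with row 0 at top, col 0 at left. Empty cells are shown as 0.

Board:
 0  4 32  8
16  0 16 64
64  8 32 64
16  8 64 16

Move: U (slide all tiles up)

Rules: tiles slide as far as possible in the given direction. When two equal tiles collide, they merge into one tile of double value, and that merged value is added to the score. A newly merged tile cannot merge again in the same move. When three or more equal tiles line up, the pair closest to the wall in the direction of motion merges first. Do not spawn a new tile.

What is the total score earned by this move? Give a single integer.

Answer: 144

Derivation:
Slide up:
col 0: [0, 16, 64, 16] -> [16, 64, 16, 0]  score +0 (running 0)
col 1: [4, 0, 8, 8] -> [4, 16, 0, 0]  score +16 (running 16)
col 2: [32, 16, 32, 64] -> [32, 16, 32, 64]  score +0 (running 16)
col 3: [8, 64, 64, 16] -> [8, 128, 16, 0]  score +128 (running 144)
Board after move:
 16   4  32   8
 64  16  16 128
 16   0  32  16
  0   0  64   0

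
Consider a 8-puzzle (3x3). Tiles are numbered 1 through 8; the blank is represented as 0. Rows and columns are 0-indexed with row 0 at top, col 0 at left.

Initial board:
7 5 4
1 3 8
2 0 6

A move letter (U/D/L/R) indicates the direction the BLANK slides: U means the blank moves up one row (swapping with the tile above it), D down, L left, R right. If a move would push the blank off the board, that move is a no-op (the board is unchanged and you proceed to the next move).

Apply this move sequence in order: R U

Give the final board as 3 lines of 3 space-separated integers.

After move 1 (R):
7 5 4
1 3 8
2 6 0

After move 2 (U):
7 5 4
1 3 0
2 6 8

Answer: 7 5 4
1 3 0
2 6 8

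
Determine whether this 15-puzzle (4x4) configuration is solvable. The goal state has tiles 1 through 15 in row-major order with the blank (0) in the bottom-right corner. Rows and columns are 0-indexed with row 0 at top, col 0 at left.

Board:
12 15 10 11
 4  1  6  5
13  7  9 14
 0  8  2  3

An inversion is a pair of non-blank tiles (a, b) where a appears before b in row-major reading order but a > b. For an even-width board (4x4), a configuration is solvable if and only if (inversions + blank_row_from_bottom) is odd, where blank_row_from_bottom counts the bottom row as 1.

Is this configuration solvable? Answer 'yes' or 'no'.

Answer: no

Derivation:
Inversions: 65
Blank is in row 3 (0-indexed from top), which is row 1 counting from the bottom (bottom = 1).
65 + 1 = 66, which is even, so the puzzle is not solvable.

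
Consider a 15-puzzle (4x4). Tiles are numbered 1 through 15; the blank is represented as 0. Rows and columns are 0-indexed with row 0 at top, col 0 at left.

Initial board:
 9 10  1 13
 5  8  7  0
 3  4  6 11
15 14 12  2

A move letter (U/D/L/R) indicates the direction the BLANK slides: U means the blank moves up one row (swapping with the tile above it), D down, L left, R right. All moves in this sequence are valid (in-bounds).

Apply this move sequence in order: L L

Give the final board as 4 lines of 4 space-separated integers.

After move 1 (L):
 9 10  1 13
 5  8  0  7
 3  4  6 11
15 14 12  2

After move 2 (L):
 9 10  1 13
 5  0  8  7
 3  4  6 11
15 14 12  2

Answer:  9 10  1 13
 5  0  8  7
 3  4  6 11
15 14 12  2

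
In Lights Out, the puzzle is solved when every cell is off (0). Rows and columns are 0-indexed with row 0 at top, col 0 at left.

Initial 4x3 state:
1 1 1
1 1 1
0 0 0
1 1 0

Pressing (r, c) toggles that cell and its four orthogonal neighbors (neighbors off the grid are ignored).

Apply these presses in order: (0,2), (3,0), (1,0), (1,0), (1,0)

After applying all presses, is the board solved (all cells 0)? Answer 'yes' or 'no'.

Answer: yes

Derivation:
After press 1 at (0,2):
1 0 0
1 1 0
0 0 0
1 1 0

After press 2 at (3,0):
1 0 0
1 1 0
1 0 0
0 0 0

After press 3 at (1,0):
0 0 0
0 0 0
0 0 0
0 0 0

After press 4 at (1,0):
1 0 0
1 1 0
1 0 0
0 0 0

After press 5 at (1,0):
0 0 0
0 0 0
0 0 0
0 0 0

Lights still on: 0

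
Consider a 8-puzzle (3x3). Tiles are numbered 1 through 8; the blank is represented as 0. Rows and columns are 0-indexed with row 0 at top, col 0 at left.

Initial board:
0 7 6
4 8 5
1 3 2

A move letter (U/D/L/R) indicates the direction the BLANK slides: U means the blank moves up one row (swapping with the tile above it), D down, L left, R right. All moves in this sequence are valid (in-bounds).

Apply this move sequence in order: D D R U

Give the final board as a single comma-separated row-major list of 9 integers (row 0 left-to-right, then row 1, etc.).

After move 1 (D):
4 7 6
0 8 5
1 3 2

After move 2 (D):
4 7 6
1 8 5
0 3 2

After move 3 (R):
4 7 6
1 8 5
3 0 2

After move 4 (U):
4 7 6
1 0 5
3 8 2

Answer: 4, 7, 6, 1, 0, 5, 3, 8, 2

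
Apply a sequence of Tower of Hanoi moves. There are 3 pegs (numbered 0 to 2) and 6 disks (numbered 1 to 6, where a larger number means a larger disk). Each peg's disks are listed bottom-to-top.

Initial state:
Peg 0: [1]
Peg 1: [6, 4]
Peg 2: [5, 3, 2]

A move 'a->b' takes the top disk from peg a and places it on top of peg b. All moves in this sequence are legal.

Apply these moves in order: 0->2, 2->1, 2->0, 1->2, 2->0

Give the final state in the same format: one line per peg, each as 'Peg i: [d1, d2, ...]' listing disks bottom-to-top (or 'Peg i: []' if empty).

After move 1 (0->2):
Peg 0: []
Peg 1: [6, 4]
Peg 2: [5, 3, 2, 1]

After move 2 (2->1):
Peg 0: []
Peg 1: [6, 4, 1]
Peg 2: [5, 3, 2]

After move 3 (2->0):
Peg 0: [2]
Peg 1: [6, 4, 1]
Peg 2: [5, 3]

After move 4 (1->2):
Peg 0: [2]
Peg 1: [6, 4]
Peg 2: [5, 3, 1]

After move 5 (2->0):
Peg 0: [2, 1]
Peg 1: [6, 4]
Peg 2: [5, 3]

Answer: Peg 0: [2, 1]
Peg 1: [6, 4]
Peg 2: [5, 3]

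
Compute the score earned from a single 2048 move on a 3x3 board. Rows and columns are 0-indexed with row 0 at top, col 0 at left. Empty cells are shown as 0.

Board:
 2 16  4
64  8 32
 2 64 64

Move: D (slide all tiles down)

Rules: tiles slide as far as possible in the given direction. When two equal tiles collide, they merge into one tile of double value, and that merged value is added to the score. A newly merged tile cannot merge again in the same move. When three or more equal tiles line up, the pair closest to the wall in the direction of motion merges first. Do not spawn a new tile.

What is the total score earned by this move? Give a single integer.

Answer: 0

Derivation:
Slide down:
col 0: [2, 64, 2] -> [2, 64, 2]  score +0 (running 0)
col 1: [16, 8, 64] -> [16, 8, 64]  score +0 (running 0)
col 2: [4, 32, 64] -> [4, 32, 64]  score +0 (running 0)
Board after move:
 2 16  4
64  8 32
 2 64 64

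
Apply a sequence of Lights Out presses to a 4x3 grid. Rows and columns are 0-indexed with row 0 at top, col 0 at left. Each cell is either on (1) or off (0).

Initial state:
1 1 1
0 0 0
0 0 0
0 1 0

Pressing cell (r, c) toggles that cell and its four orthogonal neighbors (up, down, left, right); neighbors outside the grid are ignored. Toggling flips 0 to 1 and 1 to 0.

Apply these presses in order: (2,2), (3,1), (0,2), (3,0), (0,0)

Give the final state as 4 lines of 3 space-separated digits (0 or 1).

Answer: 0 1 0
1 0 0
1 0 1
0 1 0

Derivation:
After press 1 at (2,2):
1 1 1
0 0 1
0 1 1
0 1 1

After press 2 at (3,1):
1 1 1
0 0 1
0 0 1
1 0 0

After press 3 at (0,2):
1 0 0
0 0 0
0 0 1
1 0 0

After press 4 at (3,0):
1 0 0
0 0 0
1 0 1
0 1 0

After press 5 at (0,0):
0 1 0
1 0 0
1 0 1
0 1 0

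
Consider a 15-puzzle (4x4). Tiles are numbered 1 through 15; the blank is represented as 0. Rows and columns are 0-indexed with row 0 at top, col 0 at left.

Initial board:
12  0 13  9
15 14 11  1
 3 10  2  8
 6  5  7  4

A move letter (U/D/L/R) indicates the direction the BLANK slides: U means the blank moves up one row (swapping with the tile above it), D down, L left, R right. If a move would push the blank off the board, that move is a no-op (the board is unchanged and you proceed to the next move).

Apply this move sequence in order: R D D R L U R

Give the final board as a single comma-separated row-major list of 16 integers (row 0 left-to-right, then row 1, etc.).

Answer: 12, 13, 11, 9, 15, 14, 1, 0, 3, 10, 2, 8, 6, 5, 7, 4

Derivation:
After move 1 (R):
12 13  0  9
15 14 11  1
 3 10  2  8
 6  5  7  4

After move 2 (D):
12 13 11  9
15 14  0  1
 3 10  2  8
 6  5  7  4

After move 3 (D):
12 13 11  9
15 14  2  1
 3 10  0  8
 6  5  7  4

After move 4 (R):
12 13 11  9
15 14  2  1
 3 10  8  0
 6  5  7  4

After move 5 (L):
12 13 11  9
15 14  2  1
 3 10  0  8
 6  5  7  4

After move 6 (U):
12 13 11  9
15 14  0  1
 3 10  2  8
 6  5  7  4

After move 7 (R):
12 13 11  9
15 14  1  0
 3 10  2  8
 6  5  7  4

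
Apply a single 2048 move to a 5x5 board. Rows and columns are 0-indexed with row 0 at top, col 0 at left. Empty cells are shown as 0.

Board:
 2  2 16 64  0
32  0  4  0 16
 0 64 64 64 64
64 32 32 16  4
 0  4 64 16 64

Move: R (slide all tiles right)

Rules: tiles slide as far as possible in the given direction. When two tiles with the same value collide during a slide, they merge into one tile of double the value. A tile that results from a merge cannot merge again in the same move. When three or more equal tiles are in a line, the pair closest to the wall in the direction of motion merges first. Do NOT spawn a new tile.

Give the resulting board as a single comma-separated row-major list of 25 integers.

Answer: 0, 0, 4, 16, 64, 0, 0, 32, 4, 16, 0, 0, 0, 128, 128, 0, 64, 64, 16, 4, 0, 4, 64, 16, 64

Derivation:
Slide right:
row 0: [2, 2, 16, 64, 0] -> [0, 0, 4, 16, 64]
row 1: [32, 0, 4, 0, 16] -> [0, 0, 32, 4, 16]
row 2: [0, 64, 64, 64, 64] -> [0, 0, 0, 128, 128]
row 3: [64, 32, 32, 16, 4] -> [0, 64, 64, 16, 4]
row 4: [0, 4, 64, 16, 64] -> [0, 4, 64, 16, 64]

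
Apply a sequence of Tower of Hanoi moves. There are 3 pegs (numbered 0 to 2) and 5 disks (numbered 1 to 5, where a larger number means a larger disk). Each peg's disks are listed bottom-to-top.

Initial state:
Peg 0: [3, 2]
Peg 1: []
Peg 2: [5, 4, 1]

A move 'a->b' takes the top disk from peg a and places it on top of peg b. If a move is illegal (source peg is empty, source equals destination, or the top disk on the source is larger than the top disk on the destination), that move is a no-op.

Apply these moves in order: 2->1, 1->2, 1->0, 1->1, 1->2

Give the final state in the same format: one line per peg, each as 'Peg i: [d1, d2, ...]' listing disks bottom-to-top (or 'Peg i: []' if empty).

After move 1 (2->1):
Peg 0: [3, 2]
Peg 1: [1]
Peg 2: [5, 4]

After move 2 (1->2):
Peg 0: [3, 2]
Peg 1: []
Peg 2: [5, 4, 1]

After move 3 (1->0):
Peg 0: [3, 2]
Peg 1: []
Peg 2: [5, 4, 1]

After move 4 (1->1):
Peg 0: [3, 2]
Peg 1: []
Peg 2: [5, 4, 1]

After move 5 (1->2):
Peg 0: [3, 2]
Peg 1: []
Peg 2: [5, 4, 1]

Answer: Peg 0: [3, 2]
Peg 1: []
Peg 2: [5, 4, 1]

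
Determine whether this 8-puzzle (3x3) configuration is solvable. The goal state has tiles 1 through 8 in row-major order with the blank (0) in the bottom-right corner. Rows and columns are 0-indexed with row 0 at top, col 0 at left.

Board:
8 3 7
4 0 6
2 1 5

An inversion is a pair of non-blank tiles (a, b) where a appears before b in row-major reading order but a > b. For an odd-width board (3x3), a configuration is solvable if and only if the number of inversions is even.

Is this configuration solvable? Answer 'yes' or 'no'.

Answer: yes

Derivation:
Inversions (pairs i<j in row-major order where tile[i] > tile[j] > 0): 20
20 is even, so the puzzle is solvable.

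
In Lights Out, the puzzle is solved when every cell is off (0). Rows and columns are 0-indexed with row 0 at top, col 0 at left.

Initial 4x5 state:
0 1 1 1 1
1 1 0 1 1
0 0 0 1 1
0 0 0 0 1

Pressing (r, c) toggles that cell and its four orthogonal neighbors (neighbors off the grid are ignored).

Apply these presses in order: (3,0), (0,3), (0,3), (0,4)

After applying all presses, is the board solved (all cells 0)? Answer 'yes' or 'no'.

Answer: no

Derivation:
After press 1 at (3,0):
0 1 1 1 1
1 1 0 1 1
1 0 0 1 1
1 1 0 0 1

After press 2 at (0,3):
0 1 0 0 0
1 1 0 0 1
1 0 0 1 1
1 1 0 0 1

After press 3 at (0,3):
0 1 1 1 1
1 1 0 1 1
1 0 0 1 1
1 1 0 0 1

After press 4 at (0,4):
0 1 1 0 0
1 1 0 1 0
1 0 0 1 1
1 1 0 0 1

Lights still on: 11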